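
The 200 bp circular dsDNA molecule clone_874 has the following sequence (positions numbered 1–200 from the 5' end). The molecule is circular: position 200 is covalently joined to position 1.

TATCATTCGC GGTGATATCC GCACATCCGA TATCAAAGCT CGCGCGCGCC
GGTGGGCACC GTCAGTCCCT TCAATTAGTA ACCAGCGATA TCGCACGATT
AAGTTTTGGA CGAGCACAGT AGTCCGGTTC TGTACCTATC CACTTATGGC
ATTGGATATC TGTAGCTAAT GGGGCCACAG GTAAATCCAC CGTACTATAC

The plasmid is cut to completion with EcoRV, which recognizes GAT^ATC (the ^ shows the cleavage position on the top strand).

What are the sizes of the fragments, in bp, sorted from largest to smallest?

68, 59, 58, 15 bp

EcoRV sites (GATATC) start at positions 14, 29, 87, 155.
EcoRV cuts after base 3 of each site, so after positions 16, 31, 89, 157.
Circular molecule, 4 cuts → 4 fragments:
  17–31 → 15 bp
  32–89 → 58 bp
  90–157 → 68 bp
  158–200 then 1–16 → 43 + 16 = 59 bp
Sorted largest to smallest: 68, 59, 58, 15 bp.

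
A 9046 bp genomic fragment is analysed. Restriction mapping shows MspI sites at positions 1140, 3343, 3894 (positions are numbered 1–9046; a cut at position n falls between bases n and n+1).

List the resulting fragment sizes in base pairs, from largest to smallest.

Linear molecule, 3 cuts → 4 fragments:
  1140 − 0 = 1140 bp
  3343 − 1140 = 2203 bp
  3894 − 3343 = 551 bp
  9046 − 3894 = 5152 bp
Sorted largest to smallest: 5152, 2203, 1140, 551 bp.

5152, 2203, 1140, 551 bp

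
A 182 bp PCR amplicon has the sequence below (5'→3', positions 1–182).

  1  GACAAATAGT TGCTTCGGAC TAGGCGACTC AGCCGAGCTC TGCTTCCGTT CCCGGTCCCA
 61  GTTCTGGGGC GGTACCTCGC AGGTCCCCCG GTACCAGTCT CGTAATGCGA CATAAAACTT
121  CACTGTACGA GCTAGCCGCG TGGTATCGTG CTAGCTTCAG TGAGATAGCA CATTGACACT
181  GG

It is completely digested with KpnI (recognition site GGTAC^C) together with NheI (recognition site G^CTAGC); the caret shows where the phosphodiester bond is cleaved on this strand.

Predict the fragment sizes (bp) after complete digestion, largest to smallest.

KpnI sites (GGTACC) start at positions 71, 90.
KpnI cuts after base 5 of each site (before the last base), so after positions 75, 94.
NheI sites (GCTAGC) start at positions 131, 150.
NheI cuts after the first base of each site, so after positions 131, 150.
Combined cut positions: 75, 94, 131, 150.
Linear molecule, 4 cuts → 5 fragments:
  1–75 → 75 bp
  76–94 → 19 bp
  95–131 → 37 bp
  132–150 → 19 bp
  151–182 → 32 bp
Sorted largest to smallest: 75, 37, 32, 19, 19 bp.

75, 37, 32, 19, 19 bp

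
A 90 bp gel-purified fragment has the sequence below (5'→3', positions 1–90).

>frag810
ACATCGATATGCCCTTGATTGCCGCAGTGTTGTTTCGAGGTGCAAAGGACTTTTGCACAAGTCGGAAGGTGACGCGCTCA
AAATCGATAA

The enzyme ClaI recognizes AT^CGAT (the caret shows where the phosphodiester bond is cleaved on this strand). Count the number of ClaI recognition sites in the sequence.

2

ATCGAT occurs starting at positions 3, 83.
ClaI cuts at 2 sites.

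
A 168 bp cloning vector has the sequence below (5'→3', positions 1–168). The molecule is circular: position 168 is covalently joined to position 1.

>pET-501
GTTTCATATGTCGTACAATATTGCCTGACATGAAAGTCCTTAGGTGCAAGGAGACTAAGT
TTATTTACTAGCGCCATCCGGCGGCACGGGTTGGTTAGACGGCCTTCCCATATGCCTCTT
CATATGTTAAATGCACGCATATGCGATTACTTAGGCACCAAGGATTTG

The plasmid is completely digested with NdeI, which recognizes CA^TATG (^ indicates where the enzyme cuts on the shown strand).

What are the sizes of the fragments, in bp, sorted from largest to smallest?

104, 35, 17, 12 bp

NdeI sites (CATATG) start at positions 5, 109, 121, 138.
NdeI cuts after base 2 of each site, so after positions 6, 110, 122, 139.
Circular molecule, 4 cuts → 4 fragments:
  7–110 → 104 bp
  111–122 → 12 bp
  123–139 → 17 bp
  140–168 then 1–6 → 29 + 6 = 35 bp
Sorted largest to smallest: 104, 35, 17, 12 bp.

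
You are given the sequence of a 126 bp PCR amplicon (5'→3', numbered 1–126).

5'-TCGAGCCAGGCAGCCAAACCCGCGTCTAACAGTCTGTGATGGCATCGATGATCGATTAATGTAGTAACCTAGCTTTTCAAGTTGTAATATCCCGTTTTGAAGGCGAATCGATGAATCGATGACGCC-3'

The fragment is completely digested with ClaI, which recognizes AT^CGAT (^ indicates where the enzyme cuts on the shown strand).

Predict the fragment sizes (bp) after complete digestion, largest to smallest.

56, 45, 10, 8, 7 bp

ClaI sites (ATCGAT) start at positions 44, 51, 107, 115.
ClaI cuts after base 2 of each site, so after positions 45, 52, 108, 116.
Linear molecule, 4 cuts → 5 fragments:
  1–45 → 45 bp
  46–52 → 7 bp
  53–108 → 56 bp
  109–116 → 8 bp
  117–126 → 10 bp
Sorted largest to smallest: 56, 45, 10, 8, 7 bp.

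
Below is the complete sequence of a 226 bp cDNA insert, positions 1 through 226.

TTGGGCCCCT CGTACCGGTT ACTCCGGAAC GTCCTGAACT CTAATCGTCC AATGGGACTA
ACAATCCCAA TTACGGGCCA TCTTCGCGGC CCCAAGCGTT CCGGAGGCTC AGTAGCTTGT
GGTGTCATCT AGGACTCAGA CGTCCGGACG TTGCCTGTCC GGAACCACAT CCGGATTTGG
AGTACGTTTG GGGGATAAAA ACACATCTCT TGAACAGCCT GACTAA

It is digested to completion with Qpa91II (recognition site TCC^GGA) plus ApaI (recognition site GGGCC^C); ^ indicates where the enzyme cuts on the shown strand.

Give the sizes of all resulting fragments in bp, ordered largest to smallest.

Qpa91II sites (TCCGGA) start at positions 23, 100, 143, 158, 170.
Qpa91II cuts after base 3 of each site, so after positions 25, 102, 145, 160, 172.
The ApaI site (GGGCCC) starts at position 3.
ApaI cuts after base 5 of each site (before the last base), so after position 7.
Combined cut positions: 7, 25, 102, 145, 160, 172.
Linear molecule, 6 cuts → 7 fragments:
  1–7 → 7 bp
  8–25 → 18 bp
  26–102 → 77 bp
  103–145 → 43 bp
  146–160 → 15 bp
  161–172 → 12 bp
  173–226 → 54 bp
Sorted largest to smallest: 77, 54, 43, 18, 15, 12, 7 bp.

77, 54, 43, 18, 15, 12, 7 bp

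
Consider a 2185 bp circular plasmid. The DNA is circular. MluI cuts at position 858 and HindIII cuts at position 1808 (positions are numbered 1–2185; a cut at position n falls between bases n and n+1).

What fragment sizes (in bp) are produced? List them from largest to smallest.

Combined cut positions (sorted): 858, 1808.
Circular molecule, 2 cuts → 2 fragments:
  1808 − 858 = 950 bp
  wrap: 2185 − 1808 + 858 = 1235 bp
Sorted largest to smallest: 1235, 950 bp.

1235, 950 bp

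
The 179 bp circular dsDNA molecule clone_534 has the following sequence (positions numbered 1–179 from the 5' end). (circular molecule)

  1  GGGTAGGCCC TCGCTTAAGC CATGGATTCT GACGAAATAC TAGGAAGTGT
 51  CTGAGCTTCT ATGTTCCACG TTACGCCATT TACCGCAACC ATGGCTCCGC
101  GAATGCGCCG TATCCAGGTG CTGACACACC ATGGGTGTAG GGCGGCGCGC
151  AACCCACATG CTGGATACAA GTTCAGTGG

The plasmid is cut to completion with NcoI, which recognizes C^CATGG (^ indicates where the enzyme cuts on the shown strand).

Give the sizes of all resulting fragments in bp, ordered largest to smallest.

NcoI sites (CCATGG) start at positions 20, 89, 129.
NcoI cuts after the first base of each site, so after positions 20, 89, 129.
Circular molecule, 3 cuts → 3 fragments:
  21–89 → 69 bp
  90–129 → 40 bp
  130–179 then 1–20 → 50 + 20 = 70 bp
Sorted largest to smallest: 70, 69, 40 bp.

70, 69, 40 bp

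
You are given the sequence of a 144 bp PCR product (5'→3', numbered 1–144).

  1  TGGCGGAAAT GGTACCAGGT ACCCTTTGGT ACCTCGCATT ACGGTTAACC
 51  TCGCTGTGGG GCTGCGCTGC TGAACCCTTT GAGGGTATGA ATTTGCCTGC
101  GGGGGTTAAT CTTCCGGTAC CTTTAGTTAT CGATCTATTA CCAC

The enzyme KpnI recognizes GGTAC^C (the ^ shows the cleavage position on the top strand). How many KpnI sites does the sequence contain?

4

GGTACC occurs starting at positions 11, 18, 28, 116.
KpnI cuts at 4 sites.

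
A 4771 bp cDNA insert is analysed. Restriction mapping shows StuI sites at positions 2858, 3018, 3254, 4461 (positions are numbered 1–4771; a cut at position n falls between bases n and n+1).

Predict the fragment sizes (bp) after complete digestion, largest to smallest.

Linear molecule, 4 cuts → 5 fragments:
  2858 − 0 = 2858 bp
  3018 − 2858 = 160 bp
  3254 − 3018 = 236 bp
  4461 − 3254 = 1207 bp
  4771 − 4461 = 310 bp
Sorted largest to smallest: 2858, 1207, 310, 236, 160 bp.

2858, 1207, 310, 236, 160 bp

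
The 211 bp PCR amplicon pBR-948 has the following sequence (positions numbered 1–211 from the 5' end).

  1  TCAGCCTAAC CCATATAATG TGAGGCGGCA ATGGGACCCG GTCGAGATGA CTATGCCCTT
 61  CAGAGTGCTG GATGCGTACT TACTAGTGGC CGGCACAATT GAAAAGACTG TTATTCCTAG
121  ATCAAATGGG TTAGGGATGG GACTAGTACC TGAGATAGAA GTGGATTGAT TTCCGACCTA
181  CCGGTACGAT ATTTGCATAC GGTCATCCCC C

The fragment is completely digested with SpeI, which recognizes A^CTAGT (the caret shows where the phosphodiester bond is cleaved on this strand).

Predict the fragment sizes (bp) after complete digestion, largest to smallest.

SpeI sites (ACTAGT) start at positions 82, 142.
SpeI cuts after the first base of each site, so after positions 82, 142.
Linear molecule, 2 cuts → 3 fragments:
  1–82 → 82 bp
  83–142 → 60 bp
  143–211 → 69 bp
Sorted largest to smallest: 82, 69, 60 bp.

82, 69, 60 bp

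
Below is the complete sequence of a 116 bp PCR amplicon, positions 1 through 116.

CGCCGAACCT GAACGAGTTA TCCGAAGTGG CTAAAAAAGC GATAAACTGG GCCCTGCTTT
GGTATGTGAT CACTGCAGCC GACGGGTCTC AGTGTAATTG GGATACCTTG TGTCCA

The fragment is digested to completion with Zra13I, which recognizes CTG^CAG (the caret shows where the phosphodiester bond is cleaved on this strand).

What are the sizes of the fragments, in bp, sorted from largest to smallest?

75, 41 bp

The Zra13I site (CTGCAG) starts at position 73.
Zra13I cuts after base 3 of each site, so after position 75.
Linear molecule, 1 cut → 2 fragments:
  1–75 → 75 bp
  76–116 → 41 bp
Sorted largest to smallest: 75, 41 bp.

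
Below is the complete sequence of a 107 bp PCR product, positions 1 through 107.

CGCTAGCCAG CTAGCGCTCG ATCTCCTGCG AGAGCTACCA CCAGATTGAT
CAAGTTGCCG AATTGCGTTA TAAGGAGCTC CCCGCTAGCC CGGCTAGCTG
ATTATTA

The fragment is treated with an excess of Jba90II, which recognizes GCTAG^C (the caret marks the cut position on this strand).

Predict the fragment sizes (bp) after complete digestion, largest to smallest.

74, 10, 9, 8, 6 bp

Jba90II sites (GCTAGC) start at positions 2, 10, 84, 93.
Jba90II cuts after base 5 of each site (before the last base), so after positions 6, 14, 88, 97.
Linear molecule, 4 cuts → 5 fragments:
  1–6 → 6 bp
  7–14 → 8 bp
  15–88 → 74 bp
  89–97 → 9 bp
  98–107 → 10 bp
Sorted largest to smallest: 74, 10, 9, 8, 6 bp.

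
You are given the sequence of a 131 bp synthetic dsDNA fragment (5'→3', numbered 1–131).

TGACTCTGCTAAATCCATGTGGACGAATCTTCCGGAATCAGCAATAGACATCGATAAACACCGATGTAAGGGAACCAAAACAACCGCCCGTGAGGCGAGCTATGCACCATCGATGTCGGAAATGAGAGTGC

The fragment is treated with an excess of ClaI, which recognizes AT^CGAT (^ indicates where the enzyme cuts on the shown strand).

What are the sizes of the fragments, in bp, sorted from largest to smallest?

59, 51, 21 bp

ClaI sites (ATCGAT) start at positions 50, 109.
ClaI cuts after base 2 of each site, so after positions 51, 110.
Linear molecule, 2 cuts → 3 fragments:
  1–51 → 51 bp
  52–110 → 59 bp
  111–131 → 21 bp
Sorted largest to smallest: 59, 51, 21 bp.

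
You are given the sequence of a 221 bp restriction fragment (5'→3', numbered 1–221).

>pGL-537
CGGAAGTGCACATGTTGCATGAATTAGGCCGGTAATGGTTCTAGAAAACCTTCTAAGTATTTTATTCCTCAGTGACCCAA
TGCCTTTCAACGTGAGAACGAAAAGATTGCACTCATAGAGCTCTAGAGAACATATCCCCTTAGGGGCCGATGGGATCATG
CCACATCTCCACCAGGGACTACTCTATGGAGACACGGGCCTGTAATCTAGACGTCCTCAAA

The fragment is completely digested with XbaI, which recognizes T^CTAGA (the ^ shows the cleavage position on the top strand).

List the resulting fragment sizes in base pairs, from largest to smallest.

XbaI sites (TCTAGA) start at positions 40, 122, 206.
XbaI cuts after the first base of each site, so after positions 40, 122, 206.
Linear molecule, 3 cuts → 4 fragments:
  1–40 → 40 bp
  41–122 → 82 bp
  123–206 → 84 bp
  207–221 → 15 bp
Sorted largest to smallest: 84, 82, 40, 15 bp.

84, 82, 40, 15 bp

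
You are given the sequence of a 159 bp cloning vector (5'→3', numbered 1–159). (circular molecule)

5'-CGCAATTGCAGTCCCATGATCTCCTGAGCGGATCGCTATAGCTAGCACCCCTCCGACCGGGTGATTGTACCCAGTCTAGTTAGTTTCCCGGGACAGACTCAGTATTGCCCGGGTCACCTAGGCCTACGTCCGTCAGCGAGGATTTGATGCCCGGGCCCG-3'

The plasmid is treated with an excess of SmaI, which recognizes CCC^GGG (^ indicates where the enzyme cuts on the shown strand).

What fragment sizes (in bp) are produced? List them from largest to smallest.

SmaI sites (CCCGGG) start at positions 87, 108, 150.
SmaI cuts after base 3 of each site, so after positions 89, 110, 152.
Circular molecule, 3 cuts → 3 fragments:
  90–110 → 21 bp
  111–152 → 42 bp
  153–159 then 1–89 → 7 + 89 = 96 bp
Sorted largest to smallest: 96, 42, 21 bp.

96, 42, 21 bp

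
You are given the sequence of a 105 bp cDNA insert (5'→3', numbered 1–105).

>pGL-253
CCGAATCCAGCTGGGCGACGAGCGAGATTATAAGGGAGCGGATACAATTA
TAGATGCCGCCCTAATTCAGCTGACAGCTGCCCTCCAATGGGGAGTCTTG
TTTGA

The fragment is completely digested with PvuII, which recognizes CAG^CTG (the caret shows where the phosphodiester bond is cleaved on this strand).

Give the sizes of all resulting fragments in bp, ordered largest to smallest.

60, 28, 10, 7 bp

PvuII sites (CAGCTG) start at positions 8, 68, 75.
PvuII cuts after base 3 of each site, so after positions 10, 70, 77.
Linear molecule, 3 cuts → 4 fragments:
  1–10 → 10 bp
  11–70 → 60 bp
  71–77 → 7 bp
  78–105 → 28 bp
Sorted largest to smallest: 60, 28, 10, 7 bp.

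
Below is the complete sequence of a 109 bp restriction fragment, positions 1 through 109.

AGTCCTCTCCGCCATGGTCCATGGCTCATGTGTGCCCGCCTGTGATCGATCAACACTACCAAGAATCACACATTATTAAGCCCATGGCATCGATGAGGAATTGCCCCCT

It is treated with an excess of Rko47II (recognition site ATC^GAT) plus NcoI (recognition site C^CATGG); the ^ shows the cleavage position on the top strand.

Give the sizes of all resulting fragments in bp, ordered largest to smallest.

35, 28, 18, 12, 9, 7 bp

Rko47II sites (ATCGAT) start at positions 45, 89.
Rko47II cuts after base 3 of each site, so after positions 47, 91.
NcoI sites (CCATGG) start at positions 12, 19, 82.
NcoI cuts after the first base of each site, so after positions 12, 19, 82.
Combined cut positions: 12, 19, 47, 82, 91.
Linear molecule, 5 cuts → 6 fragments:
  1–12 → 12 bp
  13–19 → 7 bp
  20–47 → 28 bp
  48–82 → 35 bp
  83–91 → 9 bp
  92–109 → 18 bp
Sorted largest to smallest: 35, 28, 18, 12, 9, 7 bp.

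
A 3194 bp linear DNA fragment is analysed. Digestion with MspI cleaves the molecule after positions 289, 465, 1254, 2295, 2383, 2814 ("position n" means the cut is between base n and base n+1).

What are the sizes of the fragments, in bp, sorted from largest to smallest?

Linear molecule, 6 cuts → 7 fragments:
  289 − 0 = 289 bp
  465 − 289 = 176 bp
  1254 − 465 = 789 bp
  2295 − 1254 = 1041 bp
  2383 − 2295 = 88 bp
  2814 − 2383 = 431 bp
  3194 − 2814 = 380 bp
Sorted largest to smallest: 1041, 789, 431, 380, 289, 176, 88 bp.

1041, 789, 431, 380, 289, 176, 88 bp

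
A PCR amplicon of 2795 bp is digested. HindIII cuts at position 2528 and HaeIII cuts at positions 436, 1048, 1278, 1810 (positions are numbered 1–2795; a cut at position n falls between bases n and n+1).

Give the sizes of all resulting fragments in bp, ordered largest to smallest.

718, 612, 532, 436, 267, 230 bp

Combined cut positions (sorted): 436, 1048, 1278, 1810, 2528.
Linear molecule, 5 cuts → 6 fragments:
  436 − 0 = 436 bp
  1048 − 436 = 612 bp
  1278 − 1048 = 230 bp
  1810 − 1278 = 532 bp
  2528 − 1810 = 718 bp
  2795 − 2528 = 267 bp
Sorted largest to smallest: 718, 612, 532, 436, 267, 230 bp.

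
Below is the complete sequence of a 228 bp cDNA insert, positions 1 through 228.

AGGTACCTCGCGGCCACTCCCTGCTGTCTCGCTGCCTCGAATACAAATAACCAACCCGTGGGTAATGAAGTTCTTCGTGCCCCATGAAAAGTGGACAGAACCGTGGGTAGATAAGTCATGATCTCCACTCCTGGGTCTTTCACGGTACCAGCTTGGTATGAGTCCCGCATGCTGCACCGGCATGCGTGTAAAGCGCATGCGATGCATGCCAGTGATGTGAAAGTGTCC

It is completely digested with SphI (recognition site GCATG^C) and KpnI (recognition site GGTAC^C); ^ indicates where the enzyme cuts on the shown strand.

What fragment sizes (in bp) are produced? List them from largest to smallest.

SphI sites (GCATGC) start at positions 167, 180, 195, 204.
SphI cuts after base 5 of each site (before the last base), so after positions 171, 184, 199, 208.
KpnI sites (GGTACC) start at positions 2, 144.
KpnI cuts after base 5 of each site (before the last base), so after positions 6, 148.
Combined cut positions: 6, 148, 171, 184, 199, 208.
Linear molecule, 6 cuts → 7 fragments:
  1–6 → 6 bp
  7–148 → 142 bp
  149–171 → 23 bp
  172–184 → 13 bp
  185–199 → 15 bp
  200–208 → 9 bp
  209–228 → 20 bp
Sorted largest to smallest: 142, 23, 20, 15, 13, 9, 6 bp.

142, 23, 20, 15, 13, 9, 6 bp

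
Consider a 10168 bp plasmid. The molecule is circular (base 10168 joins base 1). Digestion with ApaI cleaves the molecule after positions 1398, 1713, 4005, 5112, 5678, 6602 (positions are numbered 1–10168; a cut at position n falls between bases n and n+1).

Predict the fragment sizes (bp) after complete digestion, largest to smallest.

Circular molecule, 6 cuts → 6 fragments:
  1713 − 1398 = 315 bp
  4005 − 1713 = 2292 bp
  5112 − 4005 = 1107 bp
  5678 − 5112 = 566 bp
  6602 − 5678 = 924 bp
  wrap: 10168 − 6602 + 1398 = 4964 bp
Sorted largest to smallest: 4964, 2292, 1107, 924, 566, 315 bp.

4964, 2292, 1107, 924, 566, 315 bp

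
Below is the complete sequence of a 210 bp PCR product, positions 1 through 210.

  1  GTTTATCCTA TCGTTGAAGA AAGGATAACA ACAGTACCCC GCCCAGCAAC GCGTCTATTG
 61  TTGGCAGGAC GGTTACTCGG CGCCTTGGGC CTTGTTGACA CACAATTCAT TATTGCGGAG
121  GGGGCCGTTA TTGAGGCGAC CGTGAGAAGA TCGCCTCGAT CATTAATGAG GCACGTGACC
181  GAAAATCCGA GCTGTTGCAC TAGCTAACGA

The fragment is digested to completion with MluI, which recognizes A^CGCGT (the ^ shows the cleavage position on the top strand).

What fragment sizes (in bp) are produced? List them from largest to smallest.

The MluI site (ACGCGT) starts at position 49.
MluI cuts after the first base of each site, so after position 49.
Linear molecule, 1 cut → 2 fragments:
  1–49 → 49 bp
  50–210 → 161 bp
Sorted largest to smallest: 161, 49 bp.

161, 49 bp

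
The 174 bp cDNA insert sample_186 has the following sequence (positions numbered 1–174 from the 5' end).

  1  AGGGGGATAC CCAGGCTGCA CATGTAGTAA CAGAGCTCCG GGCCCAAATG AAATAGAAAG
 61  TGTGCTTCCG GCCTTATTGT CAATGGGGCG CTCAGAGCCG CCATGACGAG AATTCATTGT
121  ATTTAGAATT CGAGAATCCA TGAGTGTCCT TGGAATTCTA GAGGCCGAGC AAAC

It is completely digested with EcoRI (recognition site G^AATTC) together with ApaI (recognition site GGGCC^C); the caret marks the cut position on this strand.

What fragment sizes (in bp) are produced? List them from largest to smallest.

EcoRI sites (GAATTC) start at positions 110, 126, 153.
EcoRI cuts after the first base of each site, so after positions 110, 126, 153.
The ApaI site (GGGCCC) starts at position 40.
ApaI cuts after base 5 of each site (before the last base), so after position 44.
Combined cut positions: 44, 110, 126, 153.
Linear molecule, 4 cuts → 5 fragments:
  1–44 → 44 bp
  45–110 → 66 bp
  111–126 → 16 bp
  127–153 → 27 bp
  154–174 → 21 bp
Sorted largest to smallest: 66, 44, 27, 21, 16 bp.

66, 44, 27, 21, 16 bp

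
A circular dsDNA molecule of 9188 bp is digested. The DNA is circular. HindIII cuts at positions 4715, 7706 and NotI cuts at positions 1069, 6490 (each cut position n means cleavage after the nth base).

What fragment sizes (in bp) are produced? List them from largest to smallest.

3646, 2551, 1775, 1216 bp

Combined cut positions (sorted): 1069, 4715, 6490, 7706.
Circular molecule, 4 cuts → 4 fragments:
  4715 − 1069 = 3646 bp
  6490 − 4715 = 1775 bp
  7706 − 6490 = 1216 bp
  wrap: 9188 − 7706 + 1069 = 2551 bp
Sorted largest to smallest: 3646, 2551, 1775, 1216 bp.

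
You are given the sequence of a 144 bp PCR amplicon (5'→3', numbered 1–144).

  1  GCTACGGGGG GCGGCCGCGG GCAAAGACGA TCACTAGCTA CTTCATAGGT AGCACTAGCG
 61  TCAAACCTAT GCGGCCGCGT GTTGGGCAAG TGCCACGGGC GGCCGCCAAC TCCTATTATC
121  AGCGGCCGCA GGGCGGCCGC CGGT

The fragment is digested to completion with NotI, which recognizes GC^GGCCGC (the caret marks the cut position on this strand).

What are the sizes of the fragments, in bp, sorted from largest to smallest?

NotI sites (GCGGCCGC) start at positions 11, 71, 99, 122, 133.
NotI cuts after base 2 of each site, so after positions 12, 72, 100, 123, 134.
Linear molecule, 5 cuts → 6 fragments:
  1–12 → 12 bp
  13–72 → 60 bp
  73–100 → 28 bp
  101–123 → 23 bp
  124–134 → 11 bp
  135–144 → 10 bp
Sorted largest to smallest: 60, 28, 23, 12, 11, 10 bp.

60, 28, 23, 12, 11, 10 bp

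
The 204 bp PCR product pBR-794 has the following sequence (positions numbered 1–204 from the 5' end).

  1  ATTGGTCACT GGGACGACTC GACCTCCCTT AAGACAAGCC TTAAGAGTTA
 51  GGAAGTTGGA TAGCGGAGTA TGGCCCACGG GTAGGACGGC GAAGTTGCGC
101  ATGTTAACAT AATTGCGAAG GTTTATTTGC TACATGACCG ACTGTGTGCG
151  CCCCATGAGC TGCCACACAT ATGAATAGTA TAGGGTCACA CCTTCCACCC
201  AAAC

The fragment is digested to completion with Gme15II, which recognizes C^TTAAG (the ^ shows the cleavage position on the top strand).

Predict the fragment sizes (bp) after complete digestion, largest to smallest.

Gme15II sites (CTTAAG) start at positions 28, 40.
Gme15II cuts after the first base of each site, so after positions 28, 40.
Linear molecule, 2 cuts → 3 fragments:
  1–28 → 28 bp
  29–40 → 12 bp
  41–204 → 164 bp
Sorted largest to smallest: 164, 28, 12 bp.

164, 28, 12 bp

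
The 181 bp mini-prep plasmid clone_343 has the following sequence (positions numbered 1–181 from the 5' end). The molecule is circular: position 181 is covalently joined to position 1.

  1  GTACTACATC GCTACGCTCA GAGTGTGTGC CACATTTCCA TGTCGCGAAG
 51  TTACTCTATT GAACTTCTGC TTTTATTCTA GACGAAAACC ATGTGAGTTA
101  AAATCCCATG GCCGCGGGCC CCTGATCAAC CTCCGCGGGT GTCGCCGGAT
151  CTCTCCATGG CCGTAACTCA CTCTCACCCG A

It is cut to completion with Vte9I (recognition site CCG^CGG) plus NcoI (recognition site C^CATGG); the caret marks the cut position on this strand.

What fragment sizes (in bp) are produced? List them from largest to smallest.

132, 21, 20, 8 bp

Vte9I sites (CCGCGG) start at positions 112, 133.
Vte9I cuts after base 3 of each site, so after positions 114, 135.
NcoI sites (CCATGG) start at positions 106, 155.
NcoI cuts after the first base of each site, so after positions 106, 155.
Combined cut positions: 106, 114, 135, 155.
Circular molecule, 4 cuts → 4 fragments:
  107–114 → 8 bp
  115–135 → 21 bp
  136–155 → 20 bp
  156–181 then 1–106 → 26 + 106 = 132 bp
Sorted largest to smallest: 132, 21, 20, 8 bp.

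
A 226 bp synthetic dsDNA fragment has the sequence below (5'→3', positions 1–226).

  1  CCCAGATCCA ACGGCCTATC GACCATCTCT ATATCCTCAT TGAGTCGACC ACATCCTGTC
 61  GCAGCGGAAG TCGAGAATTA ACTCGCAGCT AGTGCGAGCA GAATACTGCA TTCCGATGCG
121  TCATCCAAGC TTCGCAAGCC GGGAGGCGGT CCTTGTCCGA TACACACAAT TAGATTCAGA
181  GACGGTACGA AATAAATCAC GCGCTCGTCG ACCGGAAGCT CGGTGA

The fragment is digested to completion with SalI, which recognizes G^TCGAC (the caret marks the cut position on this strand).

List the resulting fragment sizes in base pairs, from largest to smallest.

163, 44, 19 bp

SalI sites (GTCGAC) start at positions 44, 207.
SalI cuts after the first base of each site, so after positions 44, 207.
Linear molecule, 2 cuts → 3 fragments:
  1–44 → 44 bp
  45–207 → 163 bp
  208–226 → 19 bp
Sorted largest to smallest: 163, 44, 19 bp.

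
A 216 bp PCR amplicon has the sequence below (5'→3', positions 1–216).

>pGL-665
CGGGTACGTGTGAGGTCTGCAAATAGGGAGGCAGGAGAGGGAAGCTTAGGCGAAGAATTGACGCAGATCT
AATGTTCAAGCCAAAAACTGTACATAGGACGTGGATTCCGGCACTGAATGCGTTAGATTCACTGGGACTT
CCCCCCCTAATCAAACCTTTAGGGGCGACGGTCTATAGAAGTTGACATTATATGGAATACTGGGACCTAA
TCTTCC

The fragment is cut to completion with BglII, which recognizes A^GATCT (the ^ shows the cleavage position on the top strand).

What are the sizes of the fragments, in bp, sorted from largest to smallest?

151, 65 bp

The BglII site (AGATCT) starts at position 65.
BglII cuts after the first base of each site, so after position 65.
Linear molecule, 1 cut → 2 fragments:
  1–65 → 65 bp
  66–216 → 151 bp
Sorted largest to smallest: 151, 65 bp.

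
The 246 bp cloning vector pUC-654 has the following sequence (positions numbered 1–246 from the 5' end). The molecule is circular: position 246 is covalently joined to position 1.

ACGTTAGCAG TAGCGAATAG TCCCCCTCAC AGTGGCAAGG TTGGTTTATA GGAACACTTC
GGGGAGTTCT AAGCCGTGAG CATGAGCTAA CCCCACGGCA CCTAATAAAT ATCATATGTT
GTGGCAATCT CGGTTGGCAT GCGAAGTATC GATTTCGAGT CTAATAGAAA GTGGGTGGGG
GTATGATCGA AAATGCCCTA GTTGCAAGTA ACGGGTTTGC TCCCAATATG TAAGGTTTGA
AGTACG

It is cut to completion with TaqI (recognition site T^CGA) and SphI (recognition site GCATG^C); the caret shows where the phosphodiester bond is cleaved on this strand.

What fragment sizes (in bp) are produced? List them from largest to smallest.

TaqI sites (TCGA) start at positions 149, 155, 187.
TaqI cuts after the first base of each site, so after positions 149, 155, 187.
The SphI site (GCATGC) starts at position 137.
SphI cuts after base 5 of each site (before the last base), so after position 141.
Combined cut positions: 141, 149, 155, 187.
Circular molecule, 4 cuts → 4 fragments:
  142–149 → 8 bp
  150–155 → 6 bp
  156–187 → 32 bp
  188–246 then 1–141 → 59 + 141 = 200 bp
Sorted largest to smallest: 200, 32, 8, 6 bp.

200, 32, 8, 6 bp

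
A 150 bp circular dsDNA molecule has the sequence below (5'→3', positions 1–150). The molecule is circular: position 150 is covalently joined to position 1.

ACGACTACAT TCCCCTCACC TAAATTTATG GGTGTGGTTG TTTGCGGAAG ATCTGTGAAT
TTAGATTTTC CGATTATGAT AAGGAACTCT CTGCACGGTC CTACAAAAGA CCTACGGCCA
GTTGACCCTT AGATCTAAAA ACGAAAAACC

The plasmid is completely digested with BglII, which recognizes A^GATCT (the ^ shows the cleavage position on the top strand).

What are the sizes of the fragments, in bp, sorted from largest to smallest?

82, 68 bp

BglII sites (AGATCT) start at positions 49, 131.
BglII cuts after the first base of each site, so after positions 49, 131.
Circular molecule, 2 cuts → 2 fragments:
  50–131 → 82 bp
  132–150 then 1–49 → 19 + 49 = 68 bp
Sorted largest to smallest: 82, 68 bp.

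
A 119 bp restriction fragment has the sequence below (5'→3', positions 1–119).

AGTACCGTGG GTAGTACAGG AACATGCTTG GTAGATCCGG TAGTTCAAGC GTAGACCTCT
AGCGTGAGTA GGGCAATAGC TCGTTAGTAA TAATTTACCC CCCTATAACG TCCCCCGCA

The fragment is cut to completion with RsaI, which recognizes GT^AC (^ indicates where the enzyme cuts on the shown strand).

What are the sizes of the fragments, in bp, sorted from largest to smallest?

104, 12, 3 bp

RsaI sites (GTAC) start at positions 2, 14.
RsaI cuts after base 2 of each site, so after positions 3, 15.
Linear molecule, 2 cuts → 3 fragments:
  1–3 → 3 bp
  4–15 → 12 bp
  16–119 → 104 bp
Sorted largest to smallest: 104, 12, 3 bp.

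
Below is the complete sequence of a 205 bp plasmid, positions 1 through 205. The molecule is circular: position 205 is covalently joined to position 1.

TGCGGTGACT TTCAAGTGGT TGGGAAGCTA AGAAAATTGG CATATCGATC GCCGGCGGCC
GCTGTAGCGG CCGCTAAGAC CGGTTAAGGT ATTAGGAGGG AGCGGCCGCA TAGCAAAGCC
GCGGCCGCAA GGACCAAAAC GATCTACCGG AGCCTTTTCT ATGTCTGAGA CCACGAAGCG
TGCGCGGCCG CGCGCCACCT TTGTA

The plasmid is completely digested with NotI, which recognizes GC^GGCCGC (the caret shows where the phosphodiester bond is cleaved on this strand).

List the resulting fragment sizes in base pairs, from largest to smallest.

NotI sites (GCGGCCGC) start at positions 55, 67, 102, 121, 184.
NotI cuts after base 2 of each site, so after positions 56, 68, 103, 122, 185.
Circular molecule, 5 cuts → 5 fragments:
  57–68 → 12 bp
  69–103 → 35 bp
  104–122 → 19 bp
  123–185 → 63 bp
  186–205 then 1–56 → 20 + 56 = 76 bp
Sorted largest to smallest: 76, 63, 35, 19, 12 bp.

76, 63, 35, 19, 12 bp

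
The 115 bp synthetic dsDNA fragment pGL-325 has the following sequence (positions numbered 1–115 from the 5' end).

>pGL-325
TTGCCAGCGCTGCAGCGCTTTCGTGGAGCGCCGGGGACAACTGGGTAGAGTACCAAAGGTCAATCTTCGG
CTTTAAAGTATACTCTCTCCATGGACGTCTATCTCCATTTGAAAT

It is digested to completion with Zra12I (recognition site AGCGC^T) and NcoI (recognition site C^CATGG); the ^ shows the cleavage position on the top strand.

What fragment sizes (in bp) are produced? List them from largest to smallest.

71, 26, 10, 8 bp

Zra12I sites (AGCGCT) start at positions 6, 14.
Zra12I cuts after base 5 of each site (before the last base), so after positions 10, 18.
The NcoI site (CCATGG) starts at position 89.
NcoI cuts after the first base of each site, so after position 89.
Combined cut positions: 10, 18, 89.
Linear molecule, 3 cuts → 4 fragments:
  1–10 → 10 bp
  11–18 → 8 bp
  19–89 → 71 bp
  90–115 → 26 bp
Sorted largest to smallest: 71, 26, 10, 8 bp.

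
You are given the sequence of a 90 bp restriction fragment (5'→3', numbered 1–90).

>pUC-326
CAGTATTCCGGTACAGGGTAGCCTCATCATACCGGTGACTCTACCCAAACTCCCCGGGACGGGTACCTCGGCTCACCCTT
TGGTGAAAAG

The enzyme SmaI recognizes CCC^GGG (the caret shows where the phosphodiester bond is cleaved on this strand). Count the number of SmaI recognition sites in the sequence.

1

CCCGGG occurs starting at position 53.
SmaI cuts at 1 site.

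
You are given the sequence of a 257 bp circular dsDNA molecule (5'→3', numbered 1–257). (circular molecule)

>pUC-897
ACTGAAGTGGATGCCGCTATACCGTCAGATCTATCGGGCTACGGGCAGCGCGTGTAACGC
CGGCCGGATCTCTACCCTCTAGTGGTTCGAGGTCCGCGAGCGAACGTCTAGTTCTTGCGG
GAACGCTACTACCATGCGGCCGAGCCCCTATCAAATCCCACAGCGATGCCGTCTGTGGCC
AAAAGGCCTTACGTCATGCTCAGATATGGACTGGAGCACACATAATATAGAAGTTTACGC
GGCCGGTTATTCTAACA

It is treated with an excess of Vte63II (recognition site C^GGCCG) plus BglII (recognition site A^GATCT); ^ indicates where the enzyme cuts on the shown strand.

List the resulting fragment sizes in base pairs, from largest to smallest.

103, 76, 44, 34 bp

Vte63II sites (CGGCCG) start at positions 61, 137, 240.
Vte63II cuts after the first base of each site, so after positions 61, 137, 240.
The BglII site (AGATCT) starts at position 27.
BglII cuts after the first base of each site, so after position 27.
Combined cut positions: 27, 61, 137, 240.
Circular molecule, 4 cuts → 4 fragments:
  28–61 → 34 bp
  62–137 → 76 bp
  138–240 → 103 bp
  241–257 then 1–27 → 17 + 27 = 44 bp
Sorted largest to smallest: 103, 76, 44, 34 bp.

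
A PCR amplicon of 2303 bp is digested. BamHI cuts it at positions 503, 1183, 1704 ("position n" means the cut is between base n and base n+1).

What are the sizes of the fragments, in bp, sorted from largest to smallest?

Linear molecule, 3 cuts → 4 fragments:
  503 − 0 = 503 bp
  1183 − 503 = 680 bp
  1704 − 1183 = 521 bp
  2303 − 1704 = 599 bp
Sorted largest to smallest: 680, 599, 521, 503 bp.

680, 599, 521, 503 bp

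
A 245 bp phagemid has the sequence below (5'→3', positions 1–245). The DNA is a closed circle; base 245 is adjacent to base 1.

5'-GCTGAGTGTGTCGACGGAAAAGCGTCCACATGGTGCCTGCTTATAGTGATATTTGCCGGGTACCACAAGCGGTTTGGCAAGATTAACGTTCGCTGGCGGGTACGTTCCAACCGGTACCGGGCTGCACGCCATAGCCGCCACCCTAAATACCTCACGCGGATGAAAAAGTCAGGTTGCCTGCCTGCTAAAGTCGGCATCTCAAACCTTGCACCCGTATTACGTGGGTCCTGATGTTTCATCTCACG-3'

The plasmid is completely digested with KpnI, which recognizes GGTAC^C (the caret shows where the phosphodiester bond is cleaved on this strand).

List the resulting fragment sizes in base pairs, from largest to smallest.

KpnI sites (GGTACC) start at positions 59, 113.
KpnI cuts after base 5 of each site (before the last base), so after positions 63, 117.
Circular molecule, 2 cuts → 2 fragments:
  64–117 → 54 bp
  118–245 then 1–63 → 128 + 63 = 191 bp
Sorted largest to smallest: 191, 54 bp.

191, 54 bp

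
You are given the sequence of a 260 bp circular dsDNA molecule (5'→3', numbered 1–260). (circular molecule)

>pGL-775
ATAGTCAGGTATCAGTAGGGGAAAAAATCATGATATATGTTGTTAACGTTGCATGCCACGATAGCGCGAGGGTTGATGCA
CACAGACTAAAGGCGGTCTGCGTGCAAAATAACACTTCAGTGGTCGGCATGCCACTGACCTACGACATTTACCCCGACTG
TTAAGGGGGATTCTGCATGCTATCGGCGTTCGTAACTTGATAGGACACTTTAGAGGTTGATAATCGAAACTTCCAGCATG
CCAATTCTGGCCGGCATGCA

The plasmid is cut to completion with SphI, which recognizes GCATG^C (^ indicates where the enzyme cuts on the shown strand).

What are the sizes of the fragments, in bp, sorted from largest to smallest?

76, 61, 57, 48, 18 bp

SphI sites (GCATGC) start at positions 51, 127, 175, 236, 254.
SphI cuts after base 5 of each site (before the last base), so after positions 55, 131, 179, 240, 258.
Circular molecule, 5 cuts → 5 fragments:
  56–131 → 76 bp
  132–179 → 48 bp
  180–240 → 61 bp
  241–258 → 18 bp
  259–260 then 1–55 → 2 + 55 = 57 bp
Sorted largest to smallest: 76, 61, 57, 48, 18 bp.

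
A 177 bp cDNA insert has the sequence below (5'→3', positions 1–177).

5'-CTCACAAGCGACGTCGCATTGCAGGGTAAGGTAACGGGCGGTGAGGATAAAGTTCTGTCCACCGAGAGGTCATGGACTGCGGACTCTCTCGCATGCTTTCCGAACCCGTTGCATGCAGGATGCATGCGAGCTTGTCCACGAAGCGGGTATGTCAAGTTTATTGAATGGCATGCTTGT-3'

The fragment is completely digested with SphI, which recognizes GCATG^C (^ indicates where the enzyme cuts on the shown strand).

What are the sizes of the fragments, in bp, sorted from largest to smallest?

SphI sites (GCATGC) start at positions 91, 111, 122, 168.
SphI cuts after base 5 of each site (before the last base), so after positions 95, 115, 126, 172.
Linear molecule, 4 cuts → 5 fragments:
  1–95 → 95 bp
  96–115 → 20 bp
  116–126 → 11 bp
  127–172 → 46 bp
  173–177 → 5 bp
Sorted largest to smallest: 95, 46, 20, 11, 5 bp.

95, 46, 20, 11, 5 bp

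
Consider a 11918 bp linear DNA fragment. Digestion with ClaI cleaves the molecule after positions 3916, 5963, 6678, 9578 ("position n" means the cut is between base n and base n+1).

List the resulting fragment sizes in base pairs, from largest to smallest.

3916, 2900, 2340, 2047, 715 bp

Linear molecule, 4 cuts → 5 fragments:
  3916 − 0 = 3916 bp
  5963 − 3916 = 2047 bp
  6678 − 5963 = 715 bp
  9578 − 6678 = 2900 bp
  11918 − 9578 = 2340 bp
Sorted largest to smallest: 3916, 2900, 2340, 2047, 715 bp.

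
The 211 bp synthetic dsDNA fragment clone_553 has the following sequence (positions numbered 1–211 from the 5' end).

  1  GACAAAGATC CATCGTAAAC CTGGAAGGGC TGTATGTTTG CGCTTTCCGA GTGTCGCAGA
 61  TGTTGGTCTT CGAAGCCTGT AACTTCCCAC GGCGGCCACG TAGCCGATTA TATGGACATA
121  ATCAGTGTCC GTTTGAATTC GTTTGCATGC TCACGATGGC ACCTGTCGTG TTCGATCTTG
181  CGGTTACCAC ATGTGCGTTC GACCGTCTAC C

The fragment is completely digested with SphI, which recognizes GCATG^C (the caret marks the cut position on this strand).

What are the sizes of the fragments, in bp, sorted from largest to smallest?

The SphI site (GCATGC) starts at position 145.
SphI cuts after base 5 of each site (before the last base), so after position 149.
Linear molecule, 1 cut → 2 fragments:
  1–149 → 149 bp
  150–211 → 62 bp
Sorted largest to smallest: 149, 62 bp.

149, 62 bp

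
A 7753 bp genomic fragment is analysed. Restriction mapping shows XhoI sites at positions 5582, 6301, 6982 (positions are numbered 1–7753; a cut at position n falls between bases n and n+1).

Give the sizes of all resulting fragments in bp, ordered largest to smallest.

Linear molecule, 3 cuts → 4 fragments:
  5582 − 0 = 5582 bp
  6301 − 5582 = 719 bp
  6982 − 6301 = 681 bp
  7753 − 6982 = 771 bp
Sorted largest to smallest: 5582, 771, 719, 681 bp.

5582, 771, 719, 681 bp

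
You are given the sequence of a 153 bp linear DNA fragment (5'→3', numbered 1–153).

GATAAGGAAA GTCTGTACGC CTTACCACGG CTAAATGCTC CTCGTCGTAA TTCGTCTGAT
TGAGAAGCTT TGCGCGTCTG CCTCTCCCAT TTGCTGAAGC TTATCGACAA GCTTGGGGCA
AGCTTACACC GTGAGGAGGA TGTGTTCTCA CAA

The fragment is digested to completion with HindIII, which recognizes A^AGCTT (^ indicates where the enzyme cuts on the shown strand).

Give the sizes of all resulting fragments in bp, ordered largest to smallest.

65, 33, 32, 12, 11 bp

HindIII sites (AAGCTT) start at positions 65, 97, 109, 120.
HindIII cuts after the first base of each site, so after positions 65, 97, 109, 120.
Linear molecule, 4 cuts → 5 fragments:
  1–65 → 65 bp
  66–97 → 32 bp
  98–109 → 12 bp
  110–120 → 11 bp
  121–153 → 33 bp
Sorted largest to smallest: 65, 33, 32, 12, 11 bp.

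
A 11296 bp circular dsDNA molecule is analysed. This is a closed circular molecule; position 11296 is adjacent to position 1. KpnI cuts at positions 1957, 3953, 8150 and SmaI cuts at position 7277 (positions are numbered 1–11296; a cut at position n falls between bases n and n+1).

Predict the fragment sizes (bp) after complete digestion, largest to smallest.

5103, 3324, 1996, 873 bp

Combined cut positions (sorted): 1957, 3953, 7277, 8150.
Circular molecule, 4 cuts → 4 fragments:
  3953 − 1957 = 1996 bp
  7277 − 3953 = 3324 bp
  8150 − 7277 = 873 bp
  wrap: 11296 − 8150 + 1957 = 5103 bp
Sorted largest to smallest: 5103, 3324, 1996, 873 bp.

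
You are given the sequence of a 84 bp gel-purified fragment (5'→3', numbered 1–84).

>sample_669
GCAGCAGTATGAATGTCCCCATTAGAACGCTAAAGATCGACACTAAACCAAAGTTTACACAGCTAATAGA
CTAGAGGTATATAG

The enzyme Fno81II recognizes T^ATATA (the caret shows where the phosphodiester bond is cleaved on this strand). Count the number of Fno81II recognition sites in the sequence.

TATATA occurs starting at position 78.
Fno81II cuts at 1 site.

1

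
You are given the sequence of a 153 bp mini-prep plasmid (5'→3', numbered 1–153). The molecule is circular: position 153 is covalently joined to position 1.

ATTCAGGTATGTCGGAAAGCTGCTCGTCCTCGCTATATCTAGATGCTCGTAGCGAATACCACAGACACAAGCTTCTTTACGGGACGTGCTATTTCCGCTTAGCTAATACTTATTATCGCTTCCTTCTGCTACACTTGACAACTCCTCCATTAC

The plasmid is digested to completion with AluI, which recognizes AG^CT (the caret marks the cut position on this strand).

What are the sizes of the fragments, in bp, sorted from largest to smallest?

AluI sites (AGCT) start at positions 18, 70, 101.
AluI cuts after base 2 of each site, so after positions 19, 71, 102.
Circular molecule, 3 cuts → 3 fragments:
  20–71 → 52 bp
  72–102 → 31 bp
  103–153 then 1–19 → 51 + 19 = 70 bp
Sorted largest to smallest: 70, 52, 31 bp.

70, 52, 31 bp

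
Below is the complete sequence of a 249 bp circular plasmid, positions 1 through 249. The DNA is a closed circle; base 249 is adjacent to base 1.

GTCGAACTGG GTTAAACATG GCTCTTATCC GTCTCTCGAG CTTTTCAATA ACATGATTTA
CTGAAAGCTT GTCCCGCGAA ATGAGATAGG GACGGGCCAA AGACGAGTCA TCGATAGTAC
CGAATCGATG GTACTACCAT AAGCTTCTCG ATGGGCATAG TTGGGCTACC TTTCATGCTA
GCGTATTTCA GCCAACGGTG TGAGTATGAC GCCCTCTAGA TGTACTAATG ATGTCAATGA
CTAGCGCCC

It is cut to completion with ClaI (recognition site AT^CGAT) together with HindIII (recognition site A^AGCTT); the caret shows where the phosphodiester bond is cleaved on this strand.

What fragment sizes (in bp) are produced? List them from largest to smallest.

ClaI sites (ATCGAT) start at positions 110, 124.
ClaI cuts after base 2 of each site, so after positions 111, 125.
HindIII sites (AAGCTT) start at positions 65, 141.
HindIII cuts after the first base of each site, so after positions 65, 141.
Combined cut positions: 65, 111, 125, 141.
Circular molecule, 4 cuts → 4 fragments:
  66–111 → 46 bp
  112–125 → 14 bp
  126–141 → 16 bp
  142–249 then 1–65 → 108 + 65 = 173 bp
Sorted largest to smallest: 173, 46, 16, 14 bp.

173, 46, 16, 14 bp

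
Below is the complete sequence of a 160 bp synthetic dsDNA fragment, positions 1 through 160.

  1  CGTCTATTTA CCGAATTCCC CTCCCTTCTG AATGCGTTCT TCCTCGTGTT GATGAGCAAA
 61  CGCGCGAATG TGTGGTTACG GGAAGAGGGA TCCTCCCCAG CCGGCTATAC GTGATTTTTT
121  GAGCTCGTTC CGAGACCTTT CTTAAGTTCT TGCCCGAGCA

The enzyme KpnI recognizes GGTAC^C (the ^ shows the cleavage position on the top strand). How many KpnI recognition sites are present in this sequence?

0

No occurrence of GGTACC is present in the sequence.
KpnI does not cut: 0 sites.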